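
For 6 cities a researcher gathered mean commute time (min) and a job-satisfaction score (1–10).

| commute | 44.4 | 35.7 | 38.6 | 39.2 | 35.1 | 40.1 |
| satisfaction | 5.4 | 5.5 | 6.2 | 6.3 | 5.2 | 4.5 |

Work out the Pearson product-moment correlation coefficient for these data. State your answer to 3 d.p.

-0.051

n = 6, Σx = 233.1, Σy = 33.1, Σx² = 9112.47, Σy² = 184.83, Σxy = 1285.36
nΣxy − ΣxΣy = 7712.16 − 7715.61 = -3.45
nΣx² − (Σx)² = 54674.82 − 54335.61 = 339.21; nΣy² − (Σy)² = 1108.98 − 1095.61 = 13.37
r = -3.45 / √(339.21 × 13.37) = -3.45 / 67.3442 ≈ -0.051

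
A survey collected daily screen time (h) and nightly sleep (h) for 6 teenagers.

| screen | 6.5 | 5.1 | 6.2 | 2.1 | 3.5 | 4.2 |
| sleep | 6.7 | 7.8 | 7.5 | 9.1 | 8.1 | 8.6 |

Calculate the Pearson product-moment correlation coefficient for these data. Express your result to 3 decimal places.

-0.916

n = 6, Σx = 27.6, Σy = 47.8, Σx² = 141, Σy² = 384.36, Σxy = 213.41
nΣxy − ΣxΣy = 1280.46 − 1319.28 = -38.82
nΣx² − (Σx)² = 846 − 761.76 = 84.24; nΣy² − (Σy)² = 2306.16 − 2284.84 = 21.32
r = -38.82 / √(84.24 × 21.32) = -38.82 / 42.3792 ≈ -0.916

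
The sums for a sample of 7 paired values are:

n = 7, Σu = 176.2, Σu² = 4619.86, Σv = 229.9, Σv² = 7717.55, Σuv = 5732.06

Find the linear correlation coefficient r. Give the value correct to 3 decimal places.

-0.312

r = (nΣuv − ΣuΣv) / √[(nΣu² − (Σu)²)(nΣv² − (Σv)²)]
Numerator: 7×5732.06 − 176.2×229.9 = -383.96
Denominator: √[(32339.02 − 31046.44)(54022.85 − 52854.01)] = √[1292.58 × 1168.84] = 1229.1539
r = -383.96 / 1229.1539 ≈ -0.312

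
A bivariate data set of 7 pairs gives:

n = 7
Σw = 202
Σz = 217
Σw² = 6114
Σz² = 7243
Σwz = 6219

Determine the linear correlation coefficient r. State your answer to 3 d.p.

r = (nΣwz − ΣwΣz) / √[(nΣw² − (Σw)²)(nΣz² − (Σz)²)]
Numerator: 7×6219 − 202×217 = -301
Denominator: √[(42798 − 40804)(50701 − 47089)] = √[1994 × 3612] = 2683.7153
r = -301 / 2683.7153 ≈ -0.112

-0.112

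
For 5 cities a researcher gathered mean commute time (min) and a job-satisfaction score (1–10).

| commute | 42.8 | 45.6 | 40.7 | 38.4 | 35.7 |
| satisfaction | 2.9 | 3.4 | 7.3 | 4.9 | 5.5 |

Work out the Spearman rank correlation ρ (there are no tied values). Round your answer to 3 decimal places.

-0.600

Rank commute: 4, 5, 3, 2, 1
Rank satisfaction: 1, 2, 5, 3, 4
d = rank(commute) − rank(satisfaction): 3, 3, -2, -1, -3; Σd² = 32
ρ = 1 − 6Σd² / [n(n²−1)] = 1 − 6×32 / (5×24) = 1 − 192/120 ≈ -0.600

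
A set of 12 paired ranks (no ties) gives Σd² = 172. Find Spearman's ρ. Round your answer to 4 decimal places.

ρ = 1 − 6Σd² / [n(n²−1)] = 1 − 6×172 / (12×143)
  = 1 − 1032/1716 = 1 − 0.60140 ≈ 0.3986

0.3986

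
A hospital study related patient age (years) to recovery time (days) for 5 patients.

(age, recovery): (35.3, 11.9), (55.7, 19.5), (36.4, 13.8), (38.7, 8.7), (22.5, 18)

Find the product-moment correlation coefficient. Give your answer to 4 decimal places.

n = 5, Σx = 188.6, Σy = 71.9, Σx² = 7677.48, Σy² = 1111.99, Σxy = 2750.23
nΣxy − ΣxΣy = 13751.15 − 13560.34 = 190.81
nΣx² − (Σx)² = 38387.4 − 35569.96 = 2817.44; nΣy² − (Σy)² = 5559.95 − 5169.61 = 390.34
r = 190.81 / √(2817.44 × 390.34) = 190.81 / 1048.6942 ≈ 0.1820

0.1820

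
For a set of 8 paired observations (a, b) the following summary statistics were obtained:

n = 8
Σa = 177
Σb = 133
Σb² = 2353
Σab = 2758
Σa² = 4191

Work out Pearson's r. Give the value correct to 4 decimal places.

-0.9349

r = (nΣab − ΣaΣb) / √[(nΣa² − (Σa)²)(nΣb² − (Σb)²)]
Numerator: 8×2758 − 177×133 = -1477
Denominator: √[(33528 − 31329)(18824 − 17689)] = √[2199 × 1135] = 1579.8307
r = -1477 / 1579.8307 ≈ -0.9349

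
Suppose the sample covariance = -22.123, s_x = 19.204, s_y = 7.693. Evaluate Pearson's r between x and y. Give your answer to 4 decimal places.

r = Cov(x,y) / (s_x · s_y) = -22.123 / (19.204 × 7.693)
  = -22.123 / 147.7364 ≈ -0.1497

-0.1497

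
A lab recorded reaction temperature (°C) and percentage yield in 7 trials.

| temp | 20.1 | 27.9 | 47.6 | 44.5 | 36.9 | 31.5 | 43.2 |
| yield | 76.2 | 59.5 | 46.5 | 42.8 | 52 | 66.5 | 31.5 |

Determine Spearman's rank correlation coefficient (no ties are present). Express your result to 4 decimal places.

Rank temp: 1, 2, 7, 6, 4, 3, 5
Rank yield: 7, 5, 3, 2, 4, 6, 1
d = rank(temp) − rank(yield): -6, -3, 4, 4, 0, -3, 4; Σd² = 102
ρ = 1 − 6Σd² / [n(n²−1)] = 1 − 6×102 / (7×48) = 1 − 612/336 ≈ -0.8214

-0.8214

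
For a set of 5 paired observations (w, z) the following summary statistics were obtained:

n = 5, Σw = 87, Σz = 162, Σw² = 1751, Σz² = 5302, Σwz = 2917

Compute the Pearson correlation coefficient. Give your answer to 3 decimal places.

0.874

r = (nΣwz − ΣwΣz) / √[(nΣw² − (Σw)²)(nΣz² − (Σz)²)]
Numerator: 5×2917 − 87×162 = 491
Denominator: √[(8755 − 7569)(26510 − 26244)] = √[1186 × 266] = 561.6725
r = 491 / 561.6725 ≈ 0.874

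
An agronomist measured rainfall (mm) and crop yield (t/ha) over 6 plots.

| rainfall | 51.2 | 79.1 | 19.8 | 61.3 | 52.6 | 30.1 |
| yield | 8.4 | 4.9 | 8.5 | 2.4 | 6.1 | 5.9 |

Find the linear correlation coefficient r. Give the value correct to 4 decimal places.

-0.5840

n = 6, Σx = 294.1, Σy = 36.2, Σx² = 16700.75, Σy² = 244.6, Σxy = 1631.54
nΣxy − ΣxΣy = 9789.24 − 10646.42 = -857.18
nΣx² − (Σx)² = 100204.5 − 86494.81 = 13709.69; nΣy² − (Σy)² = 1467.6 − 1310.44 = 157.16
r = -857.18 / √(13709.69 × 157.16) = -857.18 / 1467.8606 ≈ -0.5840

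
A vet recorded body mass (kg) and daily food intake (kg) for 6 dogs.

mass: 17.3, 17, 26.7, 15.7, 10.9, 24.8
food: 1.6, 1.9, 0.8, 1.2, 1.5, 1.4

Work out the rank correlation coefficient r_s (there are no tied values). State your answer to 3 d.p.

-0.371

Rank mass: 4, 3, 6, 2, 1, 5
Rank food: 5, 6, 1, 2, 4, 3
d = rank(mass) − rank(food): -1, -3, 5, 0, -3, 2; Σd² = 48
ρ = 1 − 6Σd² / [n(n²−1)] = 1 − 6×48 / (6×35) = 1 − 288/210 ≈ -0.371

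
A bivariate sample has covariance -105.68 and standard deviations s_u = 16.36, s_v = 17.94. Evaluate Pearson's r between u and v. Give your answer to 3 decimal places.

r = Cov(u,v) / (s_u · s_v) = -105.68 / (16.36 × 17.94)
  = -105.68 / 293.4984 ≈ -0.360

-0.360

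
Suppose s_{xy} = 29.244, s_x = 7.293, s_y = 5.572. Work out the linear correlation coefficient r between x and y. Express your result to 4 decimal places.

0.7196

r = Cov(x,y) / (s_x · s_y) = 29.244 / (7.293 × 5.572)
  = 29.244 / 40.6366 ≈ 0.7196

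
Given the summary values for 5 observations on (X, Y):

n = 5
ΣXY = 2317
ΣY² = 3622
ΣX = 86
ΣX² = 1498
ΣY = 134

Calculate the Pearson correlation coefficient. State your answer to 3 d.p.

r = (nΣXY − ΣXΣY) / √[(nΣX² − (ΣX)²)(nΣY² − (ΣY)²)]
Numerator: 5×2317 − 86×134 = 61
Denominator: √[(7490 − 7396)(18110 − 17956)] = √[94 × 154] = 120.3162
r = 61 / 120.3162 ≈ 0.507

0.507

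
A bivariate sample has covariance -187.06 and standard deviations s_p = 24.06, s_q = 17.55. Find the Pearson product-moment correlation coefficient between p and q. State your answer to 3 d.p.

r = Cov(p,q) / (s_p · s_q) = -187.06 / (24.06 × 17.55)
  = -187.06 / 422.2530 ≈ -0.443

-0.443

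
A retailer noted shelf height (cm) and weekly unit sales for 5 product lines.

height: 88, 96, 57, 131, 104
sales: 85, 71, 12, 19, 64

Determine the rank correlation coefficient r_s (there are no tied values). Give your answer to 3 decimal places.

0.000

Rank height: 2, 3, 1, 5, 4
Rank sales: 5, 4, 1, 2, 3
d = rank(height) − rank(sales): -3, -1, 0, 3, 1; Σd² = 20
ρ = 1 − 6Σd² / [n(n²−1)] = 1 − 6×20 / (5×24) = 1 − 120/120 ≈ 0.000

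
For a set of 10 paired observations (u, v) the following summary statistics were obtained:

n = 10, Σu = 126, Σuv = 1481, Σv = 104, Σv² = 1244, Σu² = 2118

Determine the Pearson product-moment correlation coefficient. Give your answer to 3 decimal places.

0.581

r = (nΣuv − ΣuΣv) / √[(nΣu² − (Σu)²)(nΣv² − (Σv)²)]
Numerator: 10×1481 − 126×104 = 1706
Denominator: √[(21180 − 15876)(12440 − 10816)] = √[5304 × 1624] = 2934.9099
r = 1706 / 2934.9099 ≈ 0.581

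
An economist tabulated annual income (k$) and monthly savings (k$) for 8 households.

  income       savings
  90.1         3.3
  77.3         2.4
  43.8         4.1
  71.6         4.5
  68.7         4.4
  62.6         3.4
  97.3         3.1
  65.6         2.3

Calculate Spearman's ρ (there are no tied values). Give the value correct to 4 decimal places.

-0.2619

Rank income: 7, 6, 1, 5, 4, 2, 8, 3
Rank savings: 4, 2, 6, 8, 7, 5, 3, 1
d = rank(income) − rank(savings): 3, 4, -5, -3, -3, -3, 5, 2; Σd² = 106
ρ = 1 − 6Σd² / [n(n²−1)] = 1 − 6×106 / (8×63) = 1 − 636/504 ≈ -0.2619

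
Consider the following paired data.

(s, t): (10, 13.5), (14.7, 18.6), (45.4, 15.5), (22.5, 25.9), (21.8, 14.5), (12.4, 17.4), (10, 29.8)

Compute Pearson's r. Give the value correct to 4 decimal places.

-0.2533

n = 7, Σs = 136.8, Σt = 135.2, Σs² = 3612.5, Σt² = 2840.32, Σst = 2524.73
nΣst − ΣsΣt = 17673.11 − 18495.36 = -822.25
nΣs² − (Σs)² = 25287.5 − 18714.24 = 6573.26; nΣt² − (Σt)² = 19882.24 − 18279.04 = 1603.2
r = -822.25 / √(6573.26 × 1603.2) = -822.25 / 3246.2672 ≈ -0.2533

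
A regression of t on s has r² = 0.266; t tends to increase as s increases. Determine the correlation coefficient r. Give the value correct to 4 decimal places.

|r| = √0.266 = 0.5158
The association is positive, so r = 0.5158.

0.5158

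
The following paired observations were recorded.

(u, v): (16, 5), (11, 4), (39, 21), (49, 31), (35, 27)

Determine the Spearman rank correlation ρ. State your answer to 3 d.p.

0.900

Rank u: 2, 1, 4, 5, 3
Rank v: 2, 1, 3, 5, 4
d = rank(u) − rank(v): 0, 0, 1, 0, -1; Σd² = 2
ρ = 1 − 6Σd² / [n(n²−1)] = 1 − 6×2 / (5×24) = 1 − 12/120 ≈ 0.900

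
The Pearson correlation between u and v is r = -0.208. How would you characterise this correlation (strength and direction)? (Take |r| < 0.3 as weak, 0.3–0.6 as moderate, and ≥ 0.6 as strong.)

weak negative

r = -0.208 < 0 so the relationship is negative.
|r| = 0.208, which falls in the weak range.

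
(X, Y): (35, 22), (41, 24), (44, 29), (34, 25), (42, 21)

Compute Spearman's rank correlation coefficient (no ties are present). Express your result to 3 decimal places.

0.100

Rank X: 2, 3, 5, 1, 4
Rank Y: 2, 3, 5, 4, 1
d = rank(X) − rank(Y): 0, 0, 0, -3, 3; Σd² = 18
ρ = 1 − 6Σd² / [n(n²−1)] = 1 − 6×18 / (5×24) = 1 − 108/120 ≈ 0.100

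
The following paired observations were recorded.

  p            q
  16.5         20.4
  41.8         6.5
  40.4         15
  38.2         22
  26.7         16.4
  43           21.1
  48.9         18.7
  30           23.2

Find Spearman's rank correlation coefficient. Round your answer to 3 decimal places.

-0.214

Rank p: 1, 6, 5, 4, 2, 7, 8, 3
Rank q: 5, 1, 2, 7, 3, 6, 4, 8
d = rank(p) − rank(q): -4, 5, 3, -3, -1, 1, 4, -5; Σd² = 102
ρ = 1 − 6Σd² / [n(n²−1)] = 1 − 6×102 / (8×63) = 1 − 612/504 ≈ -0.214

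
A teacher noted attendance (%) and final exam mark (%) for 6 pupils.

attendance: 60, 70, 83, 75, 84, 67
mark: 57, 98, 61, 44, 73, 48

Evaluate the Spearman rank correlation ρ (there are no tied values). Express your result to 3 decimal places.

Rank attendance: 1, 3, 5, 4, 6, 2
Rank mark: 3, 6, 4, 1, 5, 2
d = rank(attendance) − rank(mark): -2, -3, 1, 3, 1, 0; Σd² = 24
ρ = 1 − 6Σd² / [n(n²−1)] = 1 − 6×24 / (6×35) = 1 − 144/210 ≈ 0.314

0.314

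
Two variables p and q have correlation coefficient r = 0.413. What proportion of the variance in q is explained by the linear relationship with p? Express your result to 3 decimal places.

r² = (0.413)² = 0.171

0.171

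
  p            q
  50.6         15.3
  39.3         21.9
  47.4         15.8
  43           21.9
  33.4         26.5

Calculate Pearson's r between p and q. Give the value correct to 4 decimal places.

-0.9679

n = 5, Σp = 213.7, Σq = 101.4, Σp² = 9316.17, Σq² = 2145.2, Σpq = 4210.57
nΣpq − ΣpΣq = 21052.85 − 21669.18 = -616.33
nΣp² − (Σp)² = 46580.85 − 45667.69 = 913.16; nΣq² − (Σq)² = 10726 − 10281.96 = 444.04
r = -616.33 / √(913.16 × 444.04) = -616.33 / 636.7728 ≈ -0.9679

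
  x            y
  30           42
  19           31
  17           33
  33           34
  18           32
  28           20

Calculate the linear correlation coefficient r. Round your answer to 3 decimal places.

n = 6, Σx = 145, Σy = 192, Σx² = 3747, Σy² = 6394, Σxy = 4668
nΣxy − ΣxΣy = 28008 − 27840 = 168
nΣx² − (Σx)² = 22482 − 21025 = 1457; nΣy² − (Σy)² = 38364 − 36864 = 1500
r = 168 / √(1457 × 1500) = 168 / 1478.3437 ≈ 0.114

0.114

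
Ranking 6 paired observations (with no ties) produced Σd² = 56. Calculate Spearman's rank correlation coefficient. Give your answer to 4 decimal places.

ρ = 1 − 6Σd² / [n(n²−1)] = 1 − 6×56 / (6×35)
  = 1 − 336/210 = 1 − 1.60000 ≈ -0.6000

-0.6000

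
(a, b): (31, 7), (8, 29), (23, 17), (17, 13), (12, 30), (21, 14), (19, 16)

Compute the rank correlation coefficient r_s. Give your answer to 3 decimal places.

Rank a: 7, 1, 6, 3, 2, 5, 4
Rank b: 1, 6, 5, 2, 7, 3, 4
d = rank(a) − rank(b): 6, -5, 1, 1, -5, 2, 0; Σd² = 92
ρ = 1 − 6Σd² / [n(n²−1)] = 1 − 6×92 / (7×48) = 1 − 552/336 ≈ -0.643

-0.643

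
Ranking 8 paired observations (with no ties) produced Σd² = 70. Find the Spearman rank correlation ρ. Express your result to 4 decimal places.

0.1667

ρ = 1 − 6Σd² / [n(n²−1)] = 1 − 6×70 / (8×63)
  = 1 − 420/504 = 1 − 0.83333 ≈ 0.1667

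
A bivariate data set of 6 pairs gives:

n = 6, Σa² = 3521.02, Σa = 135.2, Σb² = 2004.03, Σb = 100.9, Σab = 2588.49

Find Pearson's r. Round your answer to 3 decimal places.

r = (nΣab − ΣaΣb) / √[(nΣa² − (Σa)²)(nΣb² − (Σb)²)]
Numerator: 6×2588.49 − 135.2×100.9 = 1889.26
Denominator: √[(21126.12 − 18279.04)(12024.18 − 10180.81)] = √[2847.08 × 1843.37] = 2290.8998
r = 1889.26 / 2290.8998 ≈ 0.825

0.825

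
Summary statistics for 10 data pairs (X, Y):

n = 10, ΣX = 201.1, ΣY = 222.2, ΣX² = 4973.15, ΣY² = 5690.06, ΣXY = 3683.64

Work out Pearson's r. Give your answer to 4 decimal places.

r = (nΣXY − ΣXΣY) / √[(nΣX² − (ΣX)²)(nΣY² − (ΣY)²)]
Numerator: 10×3683.64 − 201.1×222.2 = -7848.02
Denominator: √[(49731.5 − 40441.21)(56900.6 − 49372.84)] = √[9290.29 × 7527.76] = 8362.7193
r = -7848.02 / 8362.7193 ≈ -0.9385

-0.9385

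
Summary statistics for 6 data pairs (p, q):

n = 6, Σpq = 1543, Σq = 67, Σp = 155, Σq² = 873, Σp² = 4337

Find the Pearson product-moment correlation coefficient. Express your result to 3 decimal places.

-0.921

r = (nΣpq − ΣpΣq) / √[(nΣp² − (Σp)²)(nΣq² − (Σq)²)]
Numerator: 6×1543 − 155×67 = -1127
Denominator: √[(26022 − 24025)(5238 − 4489)] = √[1997 × 749] = 1223.0098
r = -1127 / 1223.0098 ≈ -0.921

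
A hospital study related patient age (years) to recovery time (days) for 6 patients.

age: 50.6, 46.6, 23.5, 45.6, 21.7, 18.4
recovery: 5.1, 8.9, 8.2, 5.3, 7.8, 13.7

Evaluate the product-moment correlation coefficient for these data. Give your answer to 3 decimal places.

n = 6, Σx = 206.4, Σy = 49, Σx² = 8172.98, Σy² = 449.08, Σxy = 1528.52
nΣxy − ΣxΣy = 9171.12 − 10113.6 = -942.48
nΣx² − (Σx)² = 49037.88 − 42600.96 = 6436.92; nΣy² − (Σy)² = 2694.48 − 2401 = 293.48
r = -942.48 / √(6436.92 × 293.48) = -942.48 / 1374.4480 ≈ -0.686

-0.686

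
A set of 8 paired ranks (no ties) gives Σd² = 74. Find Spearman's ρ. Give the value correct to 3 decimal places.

ρ = 1 − 6Σd² / [n(n²−1)] = 1 − 6×74 / (8×63)
  = 1 − 444/504 = 1 − 0.8810 ≈ 0.119

0.119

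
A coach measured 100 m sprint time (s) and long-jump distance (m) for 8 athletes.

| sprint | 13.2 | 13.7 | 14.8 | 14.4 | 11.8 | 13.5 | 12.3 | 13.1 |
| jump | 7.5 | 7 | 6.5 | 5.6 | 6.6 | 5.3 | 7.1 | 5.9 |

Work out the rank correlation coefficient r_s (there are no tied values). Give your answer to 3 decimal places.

Rank sprint: 4, 6, 8, 7, 1, 5, 2, 3
Rank jump: 8, 6, 4, 2, 5, 1, 7, 3
d = rank(sprint) − rank(jump): -4, 0, 4, 5, -4, 4, -5, 0; Σd² = 114
ρ = 1 − 6Σd² / [n(n²−1)] = 1 − 6×114 / (8×63) = 1 − 684/504 ≈ -0.357

-0.357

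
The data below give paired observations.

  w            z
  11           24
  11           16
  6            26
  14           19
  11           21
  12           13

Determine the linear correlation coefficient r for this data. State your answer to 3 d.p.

-0.624

n = 6, Σw = 65, Σz = 119, Σw² = 739, Σz² = 2479, Σwz = 1249
nΣwz − ΣwΣz = 7494 − 7735 = -241
nΣw² − (Σw)² = 4434 − 4225 = 209; nΣz² − (Σz)² = 14874 − 14161 = 713
r = -241 / √(209 × 713) = -241 / 386.0272 ≈ -0.624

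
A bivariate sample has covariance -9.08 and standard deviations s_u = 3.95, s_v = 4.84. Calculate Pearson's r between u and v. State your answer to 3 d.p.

-0.475

r = Cov(u,v) / (s_u · s_v) = -9.08 / (3.95 × 4.84)
  = -9.08 / 19.1180 ≈ -0.475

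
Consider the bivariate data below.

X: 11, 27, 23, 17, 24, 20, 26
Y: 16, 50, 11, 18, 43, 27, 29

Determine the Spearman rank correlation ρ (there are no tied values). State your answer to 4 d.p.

0.7500

Rank X: 1, 7, 4, 2, 5, 3, 6
Rank Y: 2, 7, 1, 3, 6, 4, 5
d = rank(X) − rank(Y): -1, 0, 3, -1, -1, -1, 1; Σd² = 14
ρ = 1 − 6Σd² / [n(n²−1)] = 1 − 6×14 / (7×48) = 1 − 84/336 ≈ 0.7500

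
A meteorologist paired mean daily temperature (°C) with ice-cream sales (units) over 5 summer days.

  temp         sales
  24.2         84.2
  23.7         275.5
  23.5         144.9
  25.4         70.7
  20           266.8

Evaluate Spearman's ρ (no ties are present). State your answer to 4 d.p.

-0.7000

Rank temp: 4, 3, 2, 5, 1
Rank sales: 2, 5, 3, 1, 4
d = rank(temp) − rank(sales): 2, -2, -1, 4, -3; Σd² = 34
ρ = 1 − 6Σd² / [n(n²−1)] = 1 − 6×34 / (5×24) = 1 − 204/120 ≈ -0.7000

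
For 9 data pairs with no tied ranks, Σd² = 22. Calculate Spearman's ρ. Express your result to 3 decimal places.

0.817

ρ = 1 − 6Σd² / [n(n²−1)] = 1 − 6×22 / (9×80)
  = 1 − 132/720 = 1 − 0.1833 ≈ 0.817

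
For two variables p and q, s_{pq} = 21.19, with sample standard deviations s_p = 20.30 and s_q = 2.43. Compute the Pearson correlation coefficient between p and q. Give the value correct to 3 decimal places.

r = Cov(p,q) / (s_p · s_q) = 21.19 / (20.30 × 2.43)
  = 21.19 / 49.3290 ≈ 0.430

0.430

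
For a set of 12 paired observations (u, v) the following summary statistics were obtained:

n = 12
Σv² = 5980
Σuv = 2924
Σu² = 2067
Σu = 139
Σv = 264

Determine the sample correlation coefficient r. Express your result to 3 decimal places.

r = (nΣuv − ΣuΣv) / √[(nΣu² − (Σu)²)(nΣv² − (Σv)²)]
Numerator: 12×2924 − 139×264 = -1608
Denominator: √[(24804 − 19321)(71760 − 69696)] = √[5483 × 2064] = 3364.0618
r = -1608 / 3364.0618 ≈ -0.478

-0.478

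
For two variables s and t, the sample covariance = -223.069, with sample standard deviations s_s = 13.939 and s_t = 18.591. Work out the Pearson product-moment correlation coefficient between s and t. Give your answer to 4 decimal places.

r = Cov(s,t) / (s_s · s_t) = -223.069 / (13.939 × 18.591)
  = -223.069 / 259.1399 ≈ -0.8608

-0.8608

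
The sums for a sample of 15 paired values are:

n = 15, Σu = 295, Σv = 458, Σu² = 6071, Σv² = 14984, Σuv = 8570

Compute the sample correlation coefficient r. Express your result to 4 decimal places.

-0.8428

r = (nΣuv − ΣuΣv) / √[(nΣu² − (Σu)²)(nΣv² − (Σv)²)]
Numerator: 15×8570 − 295×458 = -6560
Denominator: √[(91065 − 87025)(224760 − 209764)] = √[4040 × 14996] = 7783.5622
r = -6560 / 7783.5622 ≈ -0.8428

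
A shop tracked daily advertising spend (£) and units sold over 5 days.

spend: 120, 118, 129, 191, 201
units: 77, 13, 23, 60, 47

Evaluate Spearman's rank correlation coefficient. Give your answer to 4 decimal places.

Rank spend: 2, 1, 3, 4, 5
Rank units: 5, 1, 2, 4, 3
d = rank(spend) − rank(units): -3, 0, 1, 0, 2; Σd² = 14
ρ = 1 − 6Σd² / [n(n²−1)] = 1 − 6×14 / (5×24) = 1 − 84/120 ≈ 0.3000

0.3000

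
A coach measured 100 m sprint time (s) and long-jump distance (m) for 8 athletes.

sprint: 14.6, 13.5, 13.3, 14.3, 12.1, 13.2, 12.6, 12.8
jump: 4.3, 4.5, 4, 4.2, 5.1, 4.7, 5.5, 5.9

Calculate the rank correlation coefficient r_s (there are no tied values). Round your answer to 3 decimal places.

-0.738

Rank sprint: 8, 6, 5, 7, 1, 4, 2, 3
Rank jump: 3, 4, 1, 2, 6, 5, 7, 8
d = rank(sprint) − rank(jump): 5, 2, 4, 5, -5, -1, -5, -5; Σd² = 146
ρ = 1 − 6Σd² / [n(n²−1)] = 1 − 6×146 / (8×63) = 1 − 876/504 ≈ -0.738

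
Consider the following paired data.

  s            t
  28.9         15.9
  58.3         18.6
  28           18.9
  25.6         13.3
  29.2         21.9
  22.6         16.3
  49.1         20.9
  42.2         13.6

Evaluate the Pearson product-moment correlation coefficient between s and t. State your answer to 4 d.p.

n = 8, Σs = 283.9, Σt = 139.4, Σs² = 11228.51, Σt² = 2499.94, Σst = 5021.54
nΣst − ΣsΣt = 40172.32 − 39575.66 = 596.66
nΣs² − (Σs)² = 89828.08 − 80599.21 = 9228.87; nΣt² − (Σt)² = 19999.52 − 19432.36 = 567.16
r = 596.66 / √(9228.87 × 567.16) = 596.66 / 2287.8474 ≈ 0.2608

0.2608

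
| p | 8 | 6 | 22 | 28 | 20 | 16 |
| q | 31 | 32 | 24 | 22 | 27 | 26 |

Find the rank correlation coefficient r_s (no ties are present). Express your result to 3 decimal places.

-0.943

Rank p: 2, 1, 5, 6, 4, 3
Rank q: 5, 6, 2, 1, 4, 3
d = rank(p) − rank(q): -3, -5, 3, 5, 0, 0; Σd² = 68
ρ = 1 − 6Σd² / [n(n²−1)] = 1 − 6×68 / (6×35) = 1 − 408/210 ≈ -0.943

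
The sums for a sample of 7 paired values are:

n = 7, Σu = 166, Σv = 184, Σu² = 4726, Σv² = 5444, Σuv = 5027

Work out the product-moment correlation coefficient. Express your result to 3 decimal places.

0.958

r = (nΣuv − ΣuΣv) / √[(nΣu² − (Σu)²)(nΣv² − (Σv)²)]
Numerator: 7×5027 − 166×184 = 4645
Denominator: √[(33082 − 27556)(38108 − 33856)] = √[5526 × 4252] = 4847.3242
r = 4645 / 4847.3242 ≈ 0.958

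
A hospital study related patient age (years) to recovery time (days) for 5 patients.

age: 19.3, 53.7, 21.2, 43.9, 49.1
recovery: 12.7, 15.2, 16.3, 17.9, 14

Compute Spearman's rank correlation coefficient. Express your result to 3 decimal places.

0.200

Rank age: 1, 5, 2, 3, 4
Rank recovery: 1, 3, 4, 5, 2
d = rank(age) − rank(recovery): 0, 2, -2, -2, 2; Σd² = 16
ρ = 1 − 6Σd² / [n(n²−1)] = 1 − 6×16 / (5×24) = 1 − 96/120 ≈ 0.200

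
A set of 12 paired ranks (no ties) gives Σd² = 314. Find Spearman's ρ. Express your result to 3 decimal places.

-0.098

ρ = 1 − 6Σd² / [n(n²−1)] = 1 − 6×314 / (12×143)
  = 1 − 1884/1716 = 1 − 1.0979 ≈ -0.098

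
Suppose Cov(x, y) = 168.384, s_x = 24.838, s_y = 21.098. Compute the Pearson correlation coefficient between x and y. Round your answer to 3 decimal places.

0.321

r = Cov(x,y) / (s_x · s_y) = 168.384 / (24.838 × 21.098)
  = 168.384 / 524.0321 ≈ 0.321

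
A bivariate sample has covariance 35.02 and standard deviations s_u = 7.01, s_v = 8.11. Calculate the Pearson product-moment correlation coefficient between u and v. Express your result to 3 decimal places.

0.616

r = Cov(u,v) / (s_u · s_v) = 35.02 / (7.01 × 8.11)
  = 35.02 / 56.8511 ≈ 0.616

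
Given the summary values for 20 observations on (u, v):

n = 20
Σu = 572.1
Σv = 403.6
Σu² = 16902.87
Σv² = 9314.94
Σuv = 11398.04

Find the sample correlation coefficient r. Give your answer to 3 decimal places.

r = (nΣuv − ΣuΣv) / √[(nΣu² − (Σu)²)(nΣv² − (Σv)²)]
Numerator: 20×11398.04 − 572.1×403.6 = -2938.76
Denominator: √[(338057.4 − 327298.41)(186298.8 − 162892.96)] = √[10758.99 × 23405.84] = 15868.9382
r = -2938.76 / 15868.9382 ≈ -0.185

-0.185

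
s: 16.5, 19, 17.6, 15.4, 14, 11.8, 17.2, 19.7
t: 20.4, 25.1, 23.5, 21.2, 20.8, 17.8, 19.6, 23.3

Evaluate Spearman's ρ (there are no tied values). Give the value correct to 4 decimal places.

Rank s: 4, 7, 6, 3, 2, 1, 5, 8
Rank t: 3, 8, 7, 5, 4, 1, 2, 6
d = rank(s) − rank(t): 1, -1, -1, -2, -2, 0, 3, 2; Σd² = 24
ρ = 1 − 6Σd² / [n(n²−1)] = 1 − 6×24 / (8×63) = 1 − 144/504 ≈ 0.7143

0.7143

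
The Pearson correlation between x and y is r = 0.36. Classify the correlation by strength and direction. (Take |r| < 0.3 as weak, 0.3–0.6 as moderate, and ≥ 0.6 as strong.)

moderate positive

r = 0.36 > 0 so the relationship is positive.
|r| = 0.36, which falls in the moderate range.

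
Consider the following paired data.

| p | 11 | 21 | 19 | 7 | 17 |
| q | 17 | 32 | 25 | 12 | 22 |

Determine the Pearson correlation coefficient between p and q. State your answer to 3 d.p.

0.966

n = 5, Σp = 75, Σq = 108, Σp² = 1261, Σq² = 2566, Σpq = 1792
nΣpq − ΣpΣq = 8960 − 8100 = 860
nΣp² − (Σp)² = 6305 − 5625 = 680; nΣq² − (Σq)² = 12830 − 11664 = 1166
r = 860 / √(680 × 1166) = 860 / 890.4381 ≈ 0.966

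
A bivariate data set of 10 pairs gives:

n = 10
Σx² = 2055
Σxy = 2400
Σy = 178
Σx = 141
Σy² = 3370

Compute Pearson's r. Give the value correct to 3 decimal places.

-0.945

r = (nΣxy − ΣxΣy) / √[(nΣx² − (Σx)²)(nΣy² − (Σy)²)]
Numerator: 10×2400 − 141×178 = -1098
Denominator: √[(20550 − 19881)(33700 − 31684)] = √[669 × 2016] = 1161.3372
r = -1098 / 1161.3372 ≈ -0.945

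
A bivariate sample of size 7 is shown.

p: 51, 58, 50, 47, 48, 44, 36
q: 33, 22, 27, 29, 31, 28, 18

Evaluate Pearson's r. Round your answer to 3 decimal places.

n = 7, Σp = 334, Σq = 188, Σp² = 16210, Σq² = 5212, Σpq = 9040
nΣpq − ΣpΣq = 63280 − 62792 = 488
nΣp² − (Σp)² = 113470 − 111556 = 1914; nΣq² − (Σq)² = 36484 − 35344 = 1140
r = 488 / √(1914 × 1140) = 488 / 1477.1459 ≈ 0.330

0.330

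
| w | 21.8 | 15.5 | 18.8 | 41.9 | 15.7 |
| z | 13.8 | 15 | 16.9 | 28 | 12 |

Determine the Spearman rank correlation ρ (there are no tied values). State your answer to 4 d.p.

Rank w: 4, 1, 3, 5, 2
Rank z: 2, 3, 4, 5, 1
d = rank(w) − rank(z): 2, -2, -1, 0, 1; Σd² = 10
ρ = 1 − 6Σd² / [n(n²−1)] = 1 − 6×10 / (5×24) = 1 − 60/120 ≈ 0.5000

0.5000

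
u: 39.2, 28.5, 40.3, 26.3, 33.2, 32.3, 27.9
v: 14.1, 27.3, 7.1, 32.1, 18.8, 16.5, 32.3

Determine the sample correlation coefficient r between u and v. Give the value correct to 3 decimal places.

-0.947

n = 7, Σu = 227.7, Σv = 148.2, Σu² = 7588.61, Σv² = 3693.9, Σuv = 4519.41
nΣuv − ΣuΣv = 31635.87 − 33745.14 = -2109.27
nΣu² − (Σu)² = 53120.27 − 51847.29 = 1272.98; nΣv² − (Σv)² = 25857.3 − 21963.24 = 3894.06
r = -2109.27 / √(1272.98 × 3894.06) = -2109.27 / 2226.4457 ≈ -0.947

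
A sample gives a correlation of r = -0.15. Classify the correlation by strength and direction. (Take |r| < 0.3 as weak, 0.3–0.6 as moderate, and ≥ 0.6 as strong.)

r = -0.15 < 0 so the relationship is negative.
|r| = 0.15, which falls in the weak range.

weak negative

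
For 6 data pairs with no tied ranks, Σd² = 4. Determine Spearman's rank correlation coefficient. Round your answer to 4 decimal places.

ρ = 1 − 6Σd² / [n(n²−1)] = 1 − 6×4 / (6×35)
  = 1 − 24/210 = 1 − 0.11429 ≈ 0.8857

0.8857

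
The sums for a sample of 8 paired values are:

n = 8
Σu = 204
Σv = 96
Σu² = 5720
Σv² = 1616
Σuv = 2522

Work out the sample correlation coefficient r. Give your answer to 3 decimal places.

r = (nΣuv − ΣuΣv) / √[(nΣu² − (Σu)²)(nΣv² − (Σv)²)]
Numerator: 8×2522 − 204×96 = 592
Denominator: √[(45760 − 41616)(12928 − 9216)] = √[4144 × 3712] = 3922.0566
r = 592 / 3922.0566 ≈ 0.151

0.151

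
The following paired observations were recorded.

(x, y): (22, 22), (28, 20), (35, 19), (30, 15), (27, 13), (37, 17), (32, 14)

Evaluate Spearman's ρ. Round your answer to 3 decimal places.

-0.179

Rank x: 1, 3, 6, 4, 2, 7, 5
Rank y: 7, 6, 5, 3, 1, 4, 2
d = rank(x) − rank(y): -6, -3, 1, 1, 1, 3, 3; Σd² = 66
ρ = 1 − 6Σd² / [n(n²−1)] = 1 − 6×66 / (7×48) = 1 − 396/336 ≈ -0.179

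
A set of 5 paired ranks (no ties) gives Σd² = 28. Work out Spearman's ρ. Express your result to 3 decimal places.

-0.400

ρ = 1 − 6Σd² / [n(n²−1)] = 1 − 6×28 / (5×24)
  = 1 − 168/120 = 1 − 1.4000 ≈ -0.400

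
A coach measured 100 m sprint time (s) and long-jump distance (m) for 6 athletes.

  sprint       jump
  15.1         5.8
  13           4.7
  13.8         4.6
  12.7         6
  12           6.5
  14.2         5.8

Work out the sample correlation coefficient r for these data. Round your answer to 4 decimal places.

n = 6, Σx = 80.8, Σy = 33.4, Σx² = 1094.38, Σy² = 188.78, Σxy = 448.72
nΣxy − ΣxΣy = 2692.32 − 2698.72 = -6.4
nΣx² − (Σx)² = 6566.28 − 6528.64 = 37.64; nΣy² − (Σy)² = 1132.68 − 1115.56 = 17.12
r = -6.4 / √(37.64 × 17.12) = -6.4 / 25.3850 ≈ -0.2521

-0.2521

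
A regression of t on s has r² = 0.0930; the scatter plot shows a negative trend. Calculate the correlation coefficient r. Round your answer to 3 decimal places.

-0.305

|r| = √0.0930 = 0.305
The association is negative, so r = −0.305.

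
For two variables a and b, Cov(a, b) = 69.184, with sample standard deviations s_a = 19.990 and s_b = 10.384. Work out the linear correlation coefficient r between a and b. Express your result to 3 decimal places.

r = Cov(a,b) / (s_a · s_b) = 69.184 / (19.990 × 10.384)
  = 69.184 / 207.5762 ≈ 0.333

0.333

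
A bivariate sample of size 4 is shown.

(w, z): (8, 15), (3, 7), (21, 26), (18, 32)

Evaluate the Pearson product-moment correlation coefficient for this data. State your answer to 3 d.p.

0.932

n = 4, Σw = 50, Σz = 80, Σw² = 838, Σz² = 1974, Σwz = 1263
nΣwz − ΣwΣz = 5052 − 4000 = 1052
nΣw² − (Σw)² = 3352 − 2500 = 852; nΣz² − (Σz)² = 7896 − 6400 = 1496
r = 1052 / √(852 × 1496) = 1052 / 1128.9783 ≈ 0.932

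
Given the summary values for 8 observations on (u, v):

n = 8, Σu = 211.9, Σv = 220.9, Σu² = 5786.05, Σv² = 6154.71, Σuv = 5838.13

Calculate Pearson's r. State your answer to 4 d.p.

-0.1326

r = (nΣuv − ΣuΣv) / √[(nΣu² − (Σu)²)(nΣv² − (Σv)²)]
Numerator: 8×5838.13 − 211.9×220.9 = -103.67
Denominator: √[(46288.4 − 44901.61)(49237.68 − 48796.81)] = √[1386.79 × 440.87] = 781.9169
r = -103.67 / 781.9169 ≈ -0.1326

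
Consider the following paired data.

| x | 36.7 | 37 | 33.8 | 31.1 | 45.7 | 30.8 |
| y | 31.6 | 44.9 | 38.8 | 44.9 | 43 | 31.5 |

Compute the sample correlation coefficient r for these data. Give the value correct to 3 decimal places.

n = 6, Σx = 215.1, Σy = 234.7, Σx² = 7862.67, Σy² = 9377.27, Σxy = 8464.15
nΣxy − ΣxΣy = 50784.9 − 50483.97 = 300.93
nΣx² − (Σx)² = 47176.02 − 46268.01 = 908.01; nΣy² − (Σy)² = 56263.62 − 55084.09 = 1179.53
r = 300.93 / √(908.01 × 1179.53) = 300.93 / 1034.9034 ≈ 0.291

0.291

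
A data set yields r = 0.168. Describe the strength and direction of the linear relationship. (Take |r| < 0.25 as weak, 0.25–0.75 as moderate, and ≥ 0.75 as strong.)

r = 0.168 > 0 so the relationship is positive.
|r| = 0.168, which falls in the weak range.

weak positive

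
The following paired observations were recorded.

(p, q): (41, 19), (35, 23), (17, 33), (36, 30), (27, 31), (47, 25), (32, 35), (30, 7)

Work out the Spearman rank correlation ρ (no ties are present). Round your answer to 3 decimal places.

-0.405

Rank p: 7, 5, 1, 6, 2, 8, 4, 3
Rank q: 2, 3, 7, 5, 6, 4, 8, 1
d = rank(p) − rank(q): 5, 2, -6, 1, -4, 4, -4, 2; Σd² = 118
ρ = 1 − 6Σd² / [n(n²−1)] = 1 − 6×118 / (8×63) = 1 − 708/504 ≈ -0.405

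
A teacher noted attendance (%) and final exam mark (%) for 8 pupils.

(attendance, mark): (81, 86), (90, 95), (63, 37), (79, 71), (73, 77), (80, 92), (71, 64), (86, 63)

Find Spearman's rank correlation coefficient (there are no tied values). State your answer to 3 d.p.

0.595

Rank attendance: 6, 8, 1, 4, 3, 5, 2, 7
Rank mark: 6, 8, 1, 4, 5, 7, 3, 2
d = rank(attendance) − rank(mark): 0, 0, 0, 0, -2, -2, -1, 5; Σd² = 34
ρ = 1 − 6Σd² / [n(n²−1)] = 1 − 6×34 / (8×63) = 1 − 204/504 ≈ 0.595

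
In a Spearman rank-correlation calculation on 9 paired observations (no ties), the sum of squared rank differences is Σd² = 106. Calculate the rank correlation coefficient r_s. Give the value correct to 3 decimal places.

0.117

ρ = 1 − 6Σd² / [n(n²−1)] = 1 − 6×106 / (9×80)
  = 1 − 636/720 = 1 − 0.8833 ≈ 0.117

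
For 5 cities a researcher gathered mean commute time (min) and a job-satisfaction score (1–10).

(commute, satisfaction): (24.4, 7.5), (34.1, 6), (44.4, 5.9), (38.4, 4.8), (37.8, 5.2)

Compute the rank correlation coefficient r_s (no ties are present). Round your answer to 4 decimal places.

-0.7000

Rank commute: 1, 2, 5, 4, 3
Rank satisfaction: 5, 4, 3, 1, 2
d = rank(commute) − rank(satisfaction): -4, -2, 2, 3, 1; Σd² = 34
ρ = 1 − 6Σd² / [n(n²−1)] = 1 − 6×34 / (5×24) = 1 − 204/120 ≈ -0.7000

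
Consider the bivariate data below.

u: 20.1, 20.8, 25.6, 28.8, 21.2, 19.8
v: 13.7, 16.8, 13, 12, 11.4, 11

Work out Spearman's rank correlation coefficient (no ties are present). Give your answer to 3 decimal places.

Rank u: 2, 3, 5, 6, 4, 1
Rank v: 5, 6, 4, 3, 2, 1
d = rank(u) − rank(v): -3, -3, 1, 3, 2, 0; Σd² = 32
ρ = 1 − 6Σd² / [n(n²−1)] = 1 − 6×32 / (6×35) = 1 − 192/210 ≈ 0.086

0.086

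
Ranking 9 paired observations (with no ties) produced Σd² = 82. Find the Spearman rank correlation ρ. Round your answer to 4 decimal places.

0.3167

ρ = 1 − 6Σd² / [n(n²−1)] = 1 − 6×82 / (9×80)
  = 1 − 492/720 = 1 − 0.68333 ≈ 0.3167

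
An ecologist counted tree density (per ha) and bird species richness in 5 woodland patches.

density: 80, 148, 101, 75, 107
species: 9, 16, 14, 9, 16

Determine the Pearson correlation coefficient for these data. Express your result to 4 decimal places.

0.8435

n = 5, Σx = 511, Σy = 64, Σx² = 55579, Σy² = 870, Σxy = 6889
nΣxy − ΣxΣy = 34445 − 32704 = 1741
nΣx² − (Σx)² = 277895 − 261121 = 16774; nΣy² − (Σy)² = 4350 − 4096 = 254
r = 1741 / √(16774 × 254) = 1741 / 2064.1211 ≈ 0.8435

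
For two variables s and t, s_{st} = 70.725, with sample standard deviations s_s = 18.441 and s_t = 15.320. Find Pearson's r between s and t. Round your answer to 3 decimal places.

0.250

r = Cov(s,t) / (s_s · s_t) = 70.725 / (18.441 × 15.320)
  = 70.725 / 282.5161 ≈ 0.250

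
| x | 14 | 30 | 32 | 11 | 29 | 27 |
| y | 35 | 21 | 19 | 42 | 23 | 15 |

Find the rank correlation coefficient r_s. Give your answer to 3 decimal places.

-0.657

Rank x: 2, 5, 6, 1, 4, 3
Rank y: 5, 3, 2, 6, 4, 1
d = rank(x) − rank(y): -3, 2, 4, -5, 0, 2; Σd² = 58
ρ = 1 − 6Σd² / [n(n²−1)] = 1 − 6×58 / (6×35) = 1 − 348/210 ≈ -0.657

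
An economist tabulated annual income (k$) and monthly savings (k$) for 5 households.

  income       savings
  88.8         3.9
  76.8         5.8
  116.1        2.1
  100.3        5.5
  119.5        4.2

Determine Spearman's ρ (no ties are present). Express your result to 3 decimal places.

Rank income: 2, 1, 4, 3, 5
Rank savings: 2, 5, 1, 4, 3
d = rank(income) − rank(savings): 0, -4, 3, -1, 2; Σd² = 30
ρ = 1 − 6Σd² / [n(n²−1)] = 1 − 6×30 / (5×24) = 1 − 180/120 ≈ -0.500

-0.500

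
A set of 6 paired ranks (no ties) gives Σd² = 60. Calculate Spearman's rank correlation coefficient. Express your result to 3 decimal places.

-0.714

ρ = 1 − 6Σd² / [n(n²−1)] = 1 − 6×60 / (6×35)
  = 1 − 360/210 = 1 − 1.7143 ≈ -0.714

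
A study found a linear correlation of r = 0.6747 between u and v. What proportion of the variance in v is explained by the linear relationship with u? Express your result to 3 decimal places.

0.455

r² = (0.6747)² = 0.455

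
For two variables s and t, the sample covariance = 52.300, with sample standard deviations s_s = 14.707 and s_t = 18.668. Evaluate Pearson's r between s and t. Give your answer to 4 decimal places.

r = Cov(s,t) / (s_s · s_t) = 52.300 / (14.707 × 18.668)
  = 52.300 / 274.5503 ≈ 0.1905

0.1905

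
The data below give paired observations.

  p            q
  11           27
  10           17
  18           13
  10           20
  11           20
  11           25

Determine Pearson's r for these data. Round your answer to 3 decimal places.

n = 6, Σp = 71, Σq = 122, Σp² = 887, Σq² = 2612, Σpq = 1396
nΣpq − ΣpΣq = 8376 − 8662 = -286
nΣp² − (Σp)² = 5322 − 5041 = 281; nΣq² − (Σq)² = 15672 − 14884 = 788
r = -286 / √(281 × 788) = -286 / 470.5614 ≈ -0.608

-0.608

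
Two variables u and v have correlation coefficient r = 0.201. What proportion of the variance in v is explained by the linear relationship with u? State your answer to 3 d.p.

0.040

r² = (0.201)² = 0.040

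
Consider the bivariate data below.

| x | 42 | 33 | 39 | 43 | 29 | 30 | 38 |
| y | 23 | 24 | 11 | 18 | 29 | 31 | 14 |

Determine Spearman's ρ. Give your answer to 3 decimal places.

-0.679

Rank x: 6, 3, 5, 7, 1, 2, 4
Rank y: 4, 5, 1, 3, 6, 7, 2
d = rank(x) − rank(y): 2, -2, 4, 4, -5, -5, 2; Σd² = 94
ρ = 1 − 6Σd² / [n(n²−1)] = 1 − 6×94 / (7×48) = 1 − 564/336 ≈ -0.679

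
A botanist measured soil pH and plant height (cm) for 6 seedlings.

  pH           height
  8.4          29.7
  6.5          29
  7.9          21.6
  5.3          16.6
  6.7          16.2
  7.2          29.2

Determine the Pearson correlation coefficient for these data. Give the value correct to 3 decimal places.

n = 6, Σx = 42, Σy = 142.3, Σx² = 300.04, Σy² = 3580.29, Σxy = 1015.38
nΣxy − ΣxΣy = 6092.28 − 5976.6 = 115.68
nΣx² − (Σx)² = 1800.24 − 1764 = 36.24; nΣy² − (Σy)² = 21481.74 − 20249.29 = 1232.45
r = 115.68 / √(36.24 × 1232.45) = 115.68 / 211.3386 ≈ 0.547

0.547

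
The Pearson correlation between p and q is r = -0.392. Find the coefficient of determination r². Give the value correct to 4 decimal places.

r² = (-0.392)² = 0.1537

0.1537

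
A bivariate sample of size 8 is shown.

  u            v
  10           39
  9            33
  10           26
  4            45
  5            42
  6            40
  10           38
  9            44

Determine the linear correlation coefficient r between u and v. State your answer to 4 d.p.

-0.5964

n = 8, Σu = 63, Σv = 307, Σu² = 539, Σv² = 12055, Σuv = 2353
nΣuv − ΣuΣv = 18824 − 19341 = -517
nΣu² − (Σu)² = 4312 − 3969 = 343; nΣv² − (Σv)² = 96440 − 94249 = 2191
r = -517 / √(343 × 2191) = -517 / 866.8985 ≈ -0.5964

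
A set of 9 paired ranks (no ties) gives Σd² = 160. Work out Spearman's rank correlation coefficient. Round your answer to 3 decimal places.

-0.333

ρ = 1 − 6Σd² / [n(n²−1)] = 1 − 6×160 / (9×80)
  = 1 − 960/720 = 1 − 1.3333 ≈ -0.333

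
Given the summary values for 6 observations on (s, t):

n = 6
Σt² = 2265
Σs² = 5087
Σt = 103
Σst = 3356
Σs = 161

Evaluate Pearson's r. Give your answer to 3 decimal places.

r = (nΣst − ΣsΣt) / √[(nΣs² − (Σs)²)(nΣt² − (Σt)²)]
Numerator: 6×3356 − 161×103 = 3553
Denominator: √[(30522 − 25921)(13590 − 10609)] = √[4601 × 2981] = 3703.4553
r = 3553 / 3703.4553 ≈ 0.959

0.959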